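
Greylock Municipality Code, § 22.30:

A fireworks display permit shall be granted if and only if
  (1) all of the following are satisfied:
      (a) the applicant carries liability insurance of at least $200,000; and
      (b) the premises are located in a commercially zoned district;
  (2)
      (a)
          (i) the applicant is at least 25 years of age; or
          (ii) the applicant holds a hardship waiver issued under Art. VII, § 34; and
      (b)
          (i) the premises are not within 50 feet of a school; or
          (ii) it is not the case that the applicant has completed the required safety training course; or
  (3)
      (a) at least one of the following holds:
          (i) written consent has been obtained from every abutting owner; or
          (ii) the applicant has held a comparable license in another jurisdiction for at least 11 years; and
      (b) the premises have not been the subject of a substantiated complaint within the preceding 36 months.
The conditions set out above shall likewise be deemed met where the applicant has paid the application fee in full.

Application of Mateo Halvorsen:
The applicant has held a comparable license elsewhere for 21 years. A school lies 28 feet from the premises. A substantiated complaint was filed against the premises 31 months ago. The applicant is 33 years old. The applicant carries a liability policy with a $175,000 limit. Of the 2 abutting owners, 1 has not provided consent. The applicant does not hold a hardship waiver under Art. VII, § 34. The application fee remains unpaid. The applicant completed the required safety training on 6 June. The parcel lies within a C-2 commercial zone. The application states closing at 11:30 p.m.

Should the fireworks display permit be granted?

No — denied.

(a) insurance ≥ $200,000 — not met.
(b) commercially zoned — met.
(1): F AND T → false.
(i) age ≥ 25 — satisfied.
(ii) hardship waiver — not met.
(a) = T OR F = true.
(i) ≥50 ft from school — not met.
(ii) not (safety training) — fails.
So (b) is not satisfied (F OR F).
So (2) is not satisfied (T AND F).
(i) all abutters consent — not satisfied.
(ii) prior license ≥ 11 yr — holds.
(a) = F OR T = true.
(b) no complaint in 36 mo. — not satisfied.
So (3) is not satisfied (T AND F).
So Overall is not satisfied (F OR F OR F).
Exception (fee paid) — not satisfied.
Result: main false OR exception false → false.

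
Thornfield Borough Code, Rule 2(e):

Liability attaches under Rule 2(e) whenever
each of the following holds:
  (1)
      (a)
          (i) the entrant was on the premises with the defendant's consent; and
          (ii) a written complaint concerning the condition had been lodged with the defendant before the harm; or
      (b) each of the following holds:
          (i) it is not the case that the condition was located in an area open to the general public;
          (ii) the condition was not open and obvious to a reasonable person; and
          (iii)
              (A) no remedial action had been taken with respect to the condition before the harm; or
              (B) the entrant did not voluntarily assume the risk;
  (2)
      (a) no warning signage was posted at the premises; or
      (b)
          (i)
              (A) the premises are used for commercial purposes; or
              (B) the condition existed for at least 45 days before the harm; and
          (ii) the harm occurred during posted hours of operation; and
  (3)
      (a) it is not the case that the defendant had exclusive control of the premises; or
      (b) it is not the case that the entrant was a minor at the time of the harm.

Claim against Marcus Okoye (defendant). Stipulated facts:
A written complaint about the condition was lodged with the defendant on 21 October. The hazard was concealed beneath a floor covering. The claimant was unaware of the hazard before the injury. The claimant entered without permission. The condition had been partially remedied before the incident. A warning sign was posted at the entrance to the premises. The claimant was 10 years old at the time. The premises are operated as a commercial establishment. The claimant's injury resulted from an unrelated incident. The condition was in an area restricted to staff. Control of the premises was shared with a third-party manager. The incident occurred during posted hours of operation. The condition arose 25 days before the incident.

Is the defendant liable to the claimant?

(i) consent to enter — not met.
(ii) complaint lodged — satisfied.
(a): F AND T → false.
(i) not (public area) — satisfied.
(ii) not open/obvious — satisfied.
(A) no remedial action — not satisfied.
(B) no assumed risk — holds.
So (iii) is satisfied (F OR T).
So (b) is satisfied (T AND T AND T).
So (1) is satisfied (F OR T).
(a) no signage posted — not satisfied.
(A) commercial use — satisfied.
(B) condition ≥45 days old — fails.
So (i) is satisfied (T OR F).
(ii) during posted hours — met.
(b) = T AND T = true.
So (2) is satisfied (F OR T).
(a) not (exclusive control) — met.
(b) not (entrant a minor) — fails.
So (3) is satisfied (T OR F).
So Overall is satisfied (T AND T AND T).

Yes — liable.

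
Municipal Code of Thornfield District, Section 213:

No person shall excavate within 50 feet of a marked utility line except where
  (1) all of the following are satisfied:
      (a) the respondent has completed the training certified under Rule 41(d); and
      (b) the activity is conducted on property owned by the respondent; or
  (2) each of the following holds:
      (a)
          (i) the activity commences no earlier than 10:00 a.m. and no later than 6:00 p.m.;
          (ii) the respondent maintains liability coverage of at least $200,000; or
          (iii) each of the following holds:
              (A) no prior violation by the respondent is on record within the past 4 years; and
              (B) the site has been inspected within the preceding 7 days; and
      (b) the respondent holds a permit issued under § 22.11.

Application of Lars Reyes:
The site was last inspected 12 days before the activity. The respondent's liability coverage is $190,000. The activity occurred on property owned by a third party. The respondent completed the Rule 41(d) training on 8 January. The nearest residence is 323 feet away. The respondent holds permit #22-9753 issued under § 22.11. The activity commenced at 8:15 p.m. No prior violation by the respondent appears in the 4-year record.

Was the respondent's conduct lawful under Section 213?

(a) training certified — holds.
(b) own property — not met.
(1) = T AND F = false.
(i) start within hours — not met.
(ii) coverage ≥ $200,000 — not satisfied.
(A) no prior violation — met.
(B) site inspected — not satisfied.
(iii) = T AND F = false.
So (a) is not satisfied (F OR F OR F).
(b) holds permit — satisfied.
(2) = F AND T = false.
Overall: F OR F → false.

No — unlawful.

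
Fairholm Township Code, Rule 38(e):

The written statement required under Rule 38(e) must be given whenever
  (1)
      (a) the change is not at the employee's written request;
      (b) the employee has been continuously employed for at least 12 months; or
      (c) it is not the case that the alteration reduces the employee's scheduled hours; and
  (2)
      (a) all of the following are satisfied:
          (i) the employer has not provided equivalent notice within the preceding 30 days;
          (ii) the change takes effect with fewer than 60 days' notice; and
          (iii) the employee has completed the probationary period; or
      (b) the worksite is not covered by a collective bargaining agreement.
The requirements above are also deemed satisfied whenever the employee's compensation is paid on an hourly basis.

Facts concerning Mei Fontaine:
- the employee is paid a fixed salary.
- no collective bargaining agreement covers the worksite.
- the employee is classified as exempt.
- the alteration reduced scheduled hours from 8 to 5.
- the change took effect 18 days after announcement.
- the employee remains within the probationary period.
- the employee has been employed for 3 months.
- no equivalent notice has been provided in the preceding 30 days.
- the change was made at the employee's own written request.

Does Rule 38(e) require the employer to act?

(a) not employee-requested — not met.
(b) tenure ≥ 12 mo. — not met.
(c) not (hours reduced) — not satisfied.
So (1) is not satisfied (F OR F OR F).
(i) no recent notice — holds.
(ii) < 60 days' notice — met.
(iii) past probation — not met.
(a): T AND T AND F → false.
(b) no CBA — satisfied.
(2) = F OR T = true.
So Overall is not satisfied (F AND T).
Exception (hourly-paid) — not satisfied.
Result: main false OR exception false → false.

No — not required.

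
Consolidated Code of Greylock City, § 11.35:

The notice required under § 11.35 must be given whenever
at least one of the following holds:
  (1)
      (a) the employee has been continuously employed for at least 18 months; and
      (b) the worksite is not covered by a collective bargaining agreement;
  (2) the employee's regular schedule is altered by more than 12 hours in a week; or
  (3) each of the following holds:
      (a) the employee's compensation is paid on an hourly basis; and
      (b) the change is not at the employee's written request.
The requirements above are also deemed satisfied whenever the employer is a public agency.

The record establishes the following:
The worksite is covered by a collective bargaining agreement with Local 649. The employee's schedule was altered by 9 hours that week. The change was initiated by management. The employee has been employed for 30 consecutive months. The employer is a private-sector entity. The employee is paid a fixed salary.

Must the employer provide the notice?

No — not required.

(a) tenure ≥ 18 mo. — satisfied.
(b) no CBA — not satisfied.
So (1) is not satisfied (T AND F).
(2) schedule shift > 12h — not satisfied.
(a) hourly-paid — not met.
(b) not employee-requested — holds.
So (3) is not satisfied (F AND T).
So Overall is not satisfied (F OR F OR F).
Exception (public agency) — not satisfied.
Result: main false OR exception false → false.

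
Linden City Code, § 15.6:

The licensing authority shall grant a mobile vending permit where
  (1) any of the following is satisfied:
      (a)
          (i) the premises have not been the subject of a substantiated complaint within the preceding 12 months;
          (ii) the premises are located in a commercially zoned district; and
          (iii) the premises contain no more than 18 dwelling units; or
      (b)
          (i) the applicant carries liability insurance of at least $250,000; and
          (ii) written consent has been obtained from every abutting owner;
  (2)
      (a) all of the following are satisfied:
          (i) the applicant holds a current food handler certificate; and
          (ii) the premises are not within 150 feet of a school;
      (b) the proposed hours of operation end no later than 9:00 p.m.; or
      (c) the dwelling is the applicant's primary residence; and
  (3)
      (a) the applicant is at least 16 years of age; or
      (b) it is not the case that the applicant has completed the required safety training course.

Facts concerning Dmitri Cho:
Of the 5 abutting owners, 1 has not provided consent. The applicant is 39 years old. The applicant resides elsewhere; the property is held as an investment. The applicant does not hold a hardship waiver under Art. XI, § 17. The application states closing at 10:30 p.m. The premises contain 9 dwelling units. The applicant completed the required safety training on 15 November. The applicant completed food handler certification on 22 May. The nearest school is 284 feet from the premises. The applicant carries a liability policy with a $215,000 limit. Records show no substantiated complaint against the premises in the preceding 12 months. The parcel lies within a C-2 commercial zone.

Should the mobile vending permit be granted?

(i) no complaint in 12 mo. — satisfied.
(ii) commercially zoned — met.
(iii) ≤ 18 units — satisfied.
So (a) is satisfied (T AND T AND T).
(i) insurance ≥ $250,000 — not satisfied.
(ii) all abutters consent — not met.
(b) = F AND F = false.
(1): T OR F → true.
(i) food handler cert. — met.
(ii) ≥150 ft from school — holds.
(a): T AND T → true.
(b) closes by 9 p.m. — not met.
(c) primary residence — not satisfied.
So (2) is satisfied (T OR F OR F).
(a) age ≥ 16 — met.
(b) not (safety training) — not satisfied.
So (3) is satisfied (T OR F).
Overall: T AND T AND T → true.

Yes — granted.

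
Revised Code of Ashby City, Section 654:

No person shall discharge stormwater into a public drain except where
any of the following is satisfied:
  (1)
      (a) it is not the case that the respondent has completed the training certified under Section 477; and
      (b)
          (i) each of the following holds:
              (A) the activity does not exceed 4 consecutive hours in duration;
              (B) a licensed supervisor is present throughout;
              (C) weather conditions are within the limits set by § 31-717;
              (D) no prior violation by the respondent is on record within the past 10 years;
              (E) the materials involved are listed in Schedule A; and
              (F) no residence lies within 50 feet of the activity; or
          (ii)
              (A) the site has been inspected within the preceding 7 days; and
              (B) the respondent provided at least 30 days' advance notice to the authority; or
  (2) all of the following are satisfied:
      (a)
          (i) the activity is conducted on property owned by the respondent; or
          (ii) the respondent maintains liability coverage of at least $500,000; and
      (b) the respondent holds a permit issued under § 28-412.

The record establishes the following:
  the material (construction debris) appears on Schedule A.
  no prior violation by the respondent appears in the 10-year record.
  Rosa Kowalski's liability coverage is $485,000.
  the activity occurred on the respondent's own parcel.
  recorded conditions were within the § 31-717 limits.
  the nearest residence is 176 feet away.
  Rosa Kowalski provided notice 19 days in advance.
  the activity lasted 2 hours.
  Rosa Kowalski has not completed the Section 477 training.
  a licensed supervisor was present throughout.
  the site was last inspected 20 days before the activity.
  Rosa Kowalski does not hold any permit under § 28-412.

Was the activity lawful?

(a) not (training certified) — met.
(A) ≤ 4 hrs duration — satisfied.
(B) supervisor present — met.
(C) weather ok — satisfied.
(D) no prior violation — satisfied.
(E) Schedule A material — met.
(F) no residence in 50 ft — met.
(i) = T AND T AND T AND T AND T AND T = true.
(A) site inspected — not met.
(B) ≥30 days' notice — fails.
(ii) = F AND F = false.
(b): T OR F → true.
(1): T AND T → true.
(i) own property — holds.
(ii) coverage ≥ $500,000 — not met.
(a) = T OR F = true.
(b) holds permit — not met.
(2): T AND F → false.
Overall = T OR F = true.

Yes — lawful.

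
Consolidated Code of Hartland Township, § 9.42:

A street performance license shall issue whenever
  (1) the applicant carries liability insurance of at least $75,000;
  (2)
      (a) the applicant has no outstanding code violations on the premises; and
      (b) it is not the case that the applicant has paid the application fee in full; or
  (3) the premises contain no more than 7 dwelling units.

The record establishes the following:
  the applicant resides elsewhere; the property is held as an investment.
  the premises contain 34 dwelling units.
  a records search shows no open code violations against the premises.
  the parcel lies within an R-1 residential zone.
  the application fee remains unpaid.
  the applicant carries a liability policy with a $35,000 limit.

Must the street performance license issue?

(1) insurance ≥ $75,000 — not satisfied.
(a) no code violations — met.
(b) not (fee paid) — met.
(2): T AND T → true.
(3) ≤ 7 units — not satisfied.
Overall = F OR T OR F = true.

Yes — granted.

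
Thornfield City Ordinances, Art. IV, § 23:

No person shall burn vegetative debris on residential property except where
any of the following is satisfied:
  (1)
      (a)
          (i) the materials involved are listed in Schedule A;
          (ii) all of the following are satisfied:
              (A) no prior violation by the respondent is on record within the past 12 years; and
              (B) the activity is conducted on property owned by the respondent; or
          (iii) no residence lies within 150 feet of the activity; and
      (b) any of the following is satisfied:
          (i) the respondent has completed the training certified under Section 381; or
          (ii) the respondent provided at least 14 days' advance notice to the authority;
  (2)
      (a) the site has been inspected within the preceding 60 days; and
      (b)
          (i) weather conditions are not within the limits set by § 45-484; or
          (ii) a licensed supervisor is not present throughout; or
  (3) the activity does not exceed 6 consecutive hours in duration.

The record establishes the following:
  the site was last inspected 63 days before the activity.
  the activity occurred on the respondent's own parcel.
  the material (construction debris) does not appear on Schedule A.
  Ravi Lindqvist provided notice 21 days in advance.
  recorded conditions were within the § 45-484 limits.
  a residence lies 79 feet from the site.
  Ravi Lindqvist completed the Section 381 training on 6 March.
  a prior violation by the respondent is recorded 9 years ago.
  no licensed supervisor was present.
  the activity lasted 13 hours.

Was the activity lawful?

No — unlawful.

(i) Schedule A material — not met.
(A) no prior violation — not satisfied.
(B) own property — holds.
So (ii) is not satisfied (F AND T).
(iii) no residence in 150 ft — fails.
(a): F OR F OR F → false.
(i) training certified — met.
(ii) ≥14 days' notice — satisfied.
So (b) is satisfied (T OR T).
(1): F AND T → false.
(a) site inspected — not satisfied.
(i) not (weather ok) — not met.
(ii) not (supervisor present) — holds.
So (b) is satisfied (F OR T).
So (2) is not satisfied (F AND T).
(3) ≤ 6 hrs duration — not met.
Overall: F OR F OR F → false.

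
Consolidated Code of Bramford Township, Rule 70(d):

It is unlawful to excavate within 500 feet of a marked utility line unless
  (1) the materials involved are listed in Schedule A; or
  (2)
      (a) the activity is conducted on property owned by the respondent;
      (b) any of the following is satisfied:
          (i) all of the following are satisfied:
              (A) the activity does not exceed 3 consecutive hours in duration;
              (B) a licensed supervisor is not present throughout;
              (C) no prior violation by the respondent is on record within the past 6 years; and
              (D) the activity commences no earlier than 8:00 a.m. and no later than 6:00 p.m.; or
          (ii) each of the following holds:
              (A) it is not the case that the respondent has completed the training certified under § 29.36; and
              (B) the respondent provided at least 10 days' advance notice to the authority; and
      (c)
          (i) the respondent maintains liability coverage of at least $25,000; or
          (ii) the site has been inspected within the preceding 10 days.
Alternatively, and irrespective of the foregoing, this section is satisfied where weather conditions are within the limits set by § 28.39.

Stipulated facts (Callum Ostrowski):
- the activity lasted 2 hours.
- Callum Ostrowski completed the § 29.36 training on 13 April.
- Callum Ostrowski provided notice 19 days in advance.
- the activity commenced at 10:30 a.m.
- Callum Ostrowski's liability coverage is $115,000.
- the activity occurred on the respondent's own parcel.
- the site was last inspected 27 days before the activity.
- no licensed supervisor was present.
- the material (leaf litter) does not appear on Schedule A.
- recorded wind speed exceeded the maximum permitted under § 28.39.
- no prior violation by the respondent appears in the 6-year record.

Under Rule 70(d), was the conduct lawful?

(1) Schedule A material — not satisfied.
(a) own property — satisfied.
(A) ≤ 3 hrs duration — satisfied.
(B) not (supervisor present) — satisfied.
(C) no prior violation — met.
(D) start within hours — met.
So (i) is satisfied (T AND T AND T AND T).
(A) not (training certified) — not satisfied.
(B) ≥10 days' notice — holds.
So (ii) is not satisfied (F AND T).
(b): T OR F → true.
(i) coverage ≥ $25,000 — satisfied.
(ii) site inspected — fails.
(c): T OR F → true.
(2): T AND T AND T → true.
So Overall is satisfied (F OR T).
Exception (weather ok) — not satisfied.
Result: main true OR exception false → true.

Yes — lawful.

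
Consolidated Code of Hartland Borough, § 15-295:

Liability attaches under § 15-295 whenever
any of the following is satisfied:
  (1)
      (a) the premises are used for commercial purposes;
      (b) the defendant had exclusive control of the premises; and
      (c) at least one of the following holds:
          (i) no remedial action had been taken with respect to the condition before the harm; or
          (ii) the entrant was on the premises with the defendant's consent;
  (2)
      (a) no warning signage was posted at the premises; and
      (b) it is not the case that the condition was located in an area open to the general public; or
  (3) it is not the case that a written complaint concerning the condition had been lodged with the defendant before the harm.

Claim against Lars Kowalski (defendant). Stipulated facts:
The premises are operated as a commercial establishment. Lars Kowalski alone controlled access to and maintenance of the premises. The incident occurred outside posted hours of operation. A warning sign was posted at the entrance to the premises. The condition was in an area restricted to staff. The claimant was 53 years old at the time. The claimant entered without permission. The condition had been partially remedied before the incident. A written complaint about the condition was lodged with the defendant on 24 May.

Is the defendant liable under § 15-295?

No — not liable.

(a) commercial use — met.
(b) exclusive control — satisfied.
(i) no remedial action — not met.
(ii) consent to enter — fails.
So (c) is not satisfied (F OR F).
So (1) is not satisfied (T AND T AND F).
(a) no signage posted — not satisfied.
(b) not (public area) — met.
So (2) is not satisfied (F AND T).
(3) not (complaint lodged) — fails.
So Overall is not satisfied (F OR F OR F).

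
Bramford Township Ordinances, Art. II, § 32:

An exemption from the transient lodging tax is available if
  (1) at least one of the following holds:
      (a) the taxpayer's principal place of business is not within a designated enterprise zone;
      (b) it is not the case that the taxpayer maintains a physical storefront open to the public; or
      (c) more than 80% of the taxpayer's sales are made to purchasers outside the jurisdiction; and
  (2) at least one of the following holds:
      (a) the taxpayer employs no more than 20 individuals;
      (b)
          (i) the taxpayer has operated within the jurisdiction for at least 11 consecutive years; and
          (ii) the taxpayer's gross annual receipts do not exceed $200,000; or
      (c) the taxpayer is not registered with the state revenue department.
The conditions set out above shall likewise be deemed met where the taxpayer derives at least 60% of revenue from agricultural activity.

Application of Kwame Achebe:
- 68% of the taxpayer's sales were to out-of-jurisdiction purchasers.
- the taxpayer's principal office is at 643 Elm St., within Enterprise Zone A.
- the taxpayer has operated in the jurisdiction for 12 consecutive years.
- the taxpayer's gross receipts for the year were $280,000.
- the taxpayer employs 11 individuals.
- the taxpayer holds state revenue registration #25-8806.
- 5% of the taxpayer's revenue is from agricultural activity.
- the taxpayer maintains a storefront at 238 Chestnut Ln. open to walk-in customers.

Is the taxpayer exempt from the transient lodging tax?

No — not exempt.

(a) not (in enterprise zone) — fails.
(b) not (has storefront) — not satisfied.
(c) >80% out-of-jur. sales — not met.
So (1) is not satisfied (F OR F OR F).
(a) ≤ 20 employees — satisfied.
(i) ≥ 11 yrs in jurisdiction — satisfied.
(ii) receipts ≤ $200,000 — fails.
(b) = T AND F = false.
(c) not (state-registered) — not met.
(2) = T OR F OR F = true.
So Overall is not satisfied (F AND T).
Exception (≥60% agricultural) — not satisfied.
Result: main false OR exception false → false.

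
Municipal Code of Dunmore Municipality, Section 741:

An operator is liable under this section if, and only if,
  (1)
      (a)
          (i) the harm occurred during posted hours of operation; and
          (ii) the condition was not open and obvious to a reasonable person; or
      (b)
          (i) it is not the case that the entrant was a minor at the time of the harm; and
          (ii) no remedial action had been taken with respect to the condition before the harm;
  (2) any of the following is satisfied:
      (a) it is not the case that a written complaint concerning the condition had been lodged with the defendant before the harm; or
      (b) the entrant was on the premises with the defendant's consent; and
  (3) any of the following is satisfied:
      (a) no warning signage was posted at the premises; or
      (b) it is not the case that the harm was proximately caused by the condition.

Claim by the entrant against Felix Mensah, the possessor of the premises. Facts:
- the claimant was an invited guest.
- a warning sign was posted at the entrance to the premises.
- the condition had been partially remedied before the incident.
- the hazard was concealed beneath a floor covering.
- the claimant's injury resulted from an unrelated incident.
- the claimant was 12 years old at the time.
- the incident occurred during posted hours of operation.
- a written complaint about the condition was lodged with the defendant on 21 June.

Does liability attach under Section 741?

(i) during posted hours — met.
(ii) not open/obvious — holds.
So (a) is satisfied (T AND T).
(i) not (entrant a minor) — fails.
(ii) no remedial action — not met.
(b) = F AND F = false.
So (1) is satisfied (T OR F).
(a) not (complaint lodged) — not met.
(b) consent to enter — satisfied.
(2): F OR T → true.
(a) no signage posted — not met.
(b) not (proximate cause) — holds.
(3) = F OR T = true.
Overall: T AND T AND T → true.

Yes — liable.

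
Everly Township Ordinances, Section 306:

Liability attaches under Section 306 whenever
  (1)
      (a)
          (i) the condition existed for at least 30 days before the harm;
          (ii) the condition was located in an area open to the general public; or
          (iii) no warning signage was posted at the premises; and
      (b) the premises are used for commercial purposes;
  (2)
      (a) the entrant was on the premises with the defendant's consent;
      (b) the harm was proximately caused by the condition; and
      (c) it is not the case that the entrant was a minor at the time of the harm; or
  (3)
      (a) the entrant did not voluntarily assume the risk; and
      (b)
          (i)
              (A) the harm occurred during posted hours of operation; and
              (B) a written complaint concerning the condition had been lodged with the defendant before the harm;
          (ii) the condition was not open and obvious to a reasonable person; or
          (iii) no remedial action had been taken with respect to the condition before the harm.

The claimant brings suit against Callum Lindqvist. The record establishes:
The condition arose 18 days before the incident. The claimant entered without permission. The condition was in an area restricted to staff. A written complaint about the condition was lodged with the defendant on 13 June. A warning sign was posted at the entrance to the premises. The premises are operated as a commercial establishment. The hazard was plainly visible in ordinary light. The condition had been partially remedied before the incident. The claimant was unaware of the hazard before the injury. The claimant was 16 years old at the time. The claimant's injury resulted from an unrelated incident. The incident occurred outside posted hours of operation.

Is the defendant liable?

(i) condition ≥30 days old — not met.
(ii) public area — fails.
(iii) no signage posted — fails.
So (a) is not satisfied (F OR F OR F).
(b) commercial use — met.
(1) = F AND T = false.
(a) consent to enter — fails.
(b) proximate cause — fails.
(c) not (entrant a minor) — fails.
(2) = F AND F AND F = false.
(a) no assumed risk — satisfied.
(A) during posted hours — not met.
(B) complaint lodged — met.
So (i) is not satisfied (F AND T).
(ii) not open/obvious — fails.
(iii) no remedial action — fails.
(b) = F OR F OR F = false.
So (3) is not satisfied (T AND F).
Overall: F OR F OR F → false.

No — not liable.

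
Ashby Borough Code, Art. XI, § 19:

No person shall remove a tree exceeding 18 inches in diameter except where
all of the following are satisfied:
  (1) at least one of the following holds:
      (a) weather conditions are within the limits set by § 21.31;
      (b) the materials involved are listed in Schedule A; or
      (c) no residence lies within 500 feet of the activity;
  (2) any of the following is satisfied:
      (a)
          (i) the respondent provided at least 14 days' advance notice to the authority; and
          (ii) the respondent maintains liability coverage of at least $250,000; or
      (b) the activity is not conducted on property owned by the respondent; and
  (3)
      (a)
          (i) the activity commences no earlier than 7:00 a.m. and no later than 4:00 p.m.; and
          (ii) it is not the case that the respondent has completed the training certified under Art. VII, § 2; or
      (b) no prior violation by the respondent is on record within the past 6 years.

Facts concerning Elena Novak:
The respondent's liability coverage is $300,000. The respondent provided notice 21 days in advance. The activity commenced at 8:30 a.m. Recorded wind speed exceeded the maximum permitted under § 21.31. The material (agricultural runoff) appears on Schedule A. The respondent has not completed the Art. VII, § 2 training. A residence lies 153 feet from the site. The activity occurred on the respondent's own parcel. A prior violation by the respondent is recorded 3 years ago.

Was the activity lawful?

Yes — lawful.

(a) weather ok — not met.
(b) Schedule A material — holds.
(c) no residence in 500 ft — not satisfied.
So (1) is satisfied (F OR T OR F).
(i) ≥14 days' notice — satisfied.
(ii) coverage ≥ $250,000 — holds.
(a): T AND T → true.
(b) not (own property) — not satisfied.
(2): T OR F → true.
(i) start within hours — holds.
(ii) not (training certified) — holds.
(a): T AND T → true.
(b) no prior violation — fails.
(3): T OR F → true.
Overall = T AND T AND T = true.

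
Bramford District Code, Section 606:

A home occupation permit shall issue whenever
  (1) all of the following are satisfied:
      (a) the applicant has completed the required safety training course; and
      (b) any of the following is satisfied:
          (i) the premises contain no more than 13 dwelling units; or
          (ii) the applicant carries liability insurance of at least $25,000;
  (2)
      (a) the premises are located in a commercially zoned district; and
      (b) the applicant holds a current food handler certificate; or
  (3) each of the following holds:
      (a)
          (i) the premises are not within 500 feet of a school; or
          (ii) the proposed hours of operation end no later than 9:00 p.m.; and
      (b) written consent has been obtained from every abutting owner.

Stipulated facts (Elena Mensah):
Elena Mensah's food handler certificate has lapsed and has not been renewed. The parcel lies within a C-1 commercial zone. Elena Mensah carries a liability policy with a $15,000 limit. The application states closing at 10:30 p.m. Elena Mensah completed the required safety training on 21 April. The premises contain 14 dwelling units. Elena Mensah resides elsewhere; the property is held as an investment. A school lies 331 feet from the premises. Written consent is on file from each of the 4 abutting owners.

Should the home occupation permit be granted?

No — denied.

(a) safety training — satisfied.
(i) ≤ 13 units — not met.
(ii) insurance ≥ $25,000 — not met.
(b) = F OR F = false.
(1): T AND F → false.
(a) commercially zoned — satisfied.
(b) food handler cert. — not met.
So (2) is not satisfied (T AND F).
(i) ≥500 ft from school — not met.
(ii) closes by 9 p.m. — not satisfied.
(a) = F OR F = false.
(b) all abutters consent — met.
(3) = F AND T = false.
Overall: F OR F OR F → false.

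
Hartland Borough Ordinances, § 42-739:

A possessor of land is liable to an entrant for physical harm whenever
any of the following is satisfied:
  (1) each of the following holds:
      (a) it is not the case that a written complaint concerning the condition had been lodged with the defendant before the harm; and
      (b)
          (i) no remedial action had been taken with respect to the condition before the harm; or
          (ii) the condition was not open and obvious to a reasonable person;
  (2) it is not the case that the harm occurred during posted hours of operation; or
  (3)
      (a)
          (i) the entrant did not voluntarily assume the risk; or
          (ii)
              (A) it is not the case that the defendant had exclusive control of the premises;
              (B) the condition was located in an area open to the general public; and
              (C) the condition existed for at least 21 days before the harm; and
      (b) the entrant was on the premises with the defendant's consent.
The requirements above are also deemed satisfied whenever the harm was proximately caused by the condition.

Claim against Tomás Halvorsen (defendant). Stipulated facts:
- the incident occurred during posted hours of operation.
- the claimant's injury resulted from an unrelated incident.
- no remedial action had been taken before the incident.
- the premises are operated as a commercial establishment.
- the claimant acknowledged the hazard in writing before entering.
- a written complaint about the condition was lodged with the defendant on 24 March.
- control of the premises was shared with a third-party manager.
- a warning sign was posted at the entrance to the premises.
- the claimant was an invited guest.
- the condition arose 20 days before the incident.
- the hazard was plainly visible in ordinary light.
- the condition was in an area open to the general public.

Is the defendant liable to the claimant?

No — not liable.

(a) not (complaint lodged) — not satisfied.
(i) no remedial action — met.
(ii) not open/obvious — fails.
(b): T OR F → true.
(1) = F AND T = false.
(2) not (during posted hours) — not met.
(i) no assumed risk — fails.
(A) not (exclusive control) — satisfied.
(B) public area — holds.
(C) condition ≥21 days old — not met.
(ii): T AND T AND F → false.
So (a) is not satisfied (F OR F).
(b) consent to enter — holds.
(3) = F AND T = false.
Overall = F OR F OR F = false.
Exception (proximate cause) — not satisfied.
Result: main false OR exception false → false.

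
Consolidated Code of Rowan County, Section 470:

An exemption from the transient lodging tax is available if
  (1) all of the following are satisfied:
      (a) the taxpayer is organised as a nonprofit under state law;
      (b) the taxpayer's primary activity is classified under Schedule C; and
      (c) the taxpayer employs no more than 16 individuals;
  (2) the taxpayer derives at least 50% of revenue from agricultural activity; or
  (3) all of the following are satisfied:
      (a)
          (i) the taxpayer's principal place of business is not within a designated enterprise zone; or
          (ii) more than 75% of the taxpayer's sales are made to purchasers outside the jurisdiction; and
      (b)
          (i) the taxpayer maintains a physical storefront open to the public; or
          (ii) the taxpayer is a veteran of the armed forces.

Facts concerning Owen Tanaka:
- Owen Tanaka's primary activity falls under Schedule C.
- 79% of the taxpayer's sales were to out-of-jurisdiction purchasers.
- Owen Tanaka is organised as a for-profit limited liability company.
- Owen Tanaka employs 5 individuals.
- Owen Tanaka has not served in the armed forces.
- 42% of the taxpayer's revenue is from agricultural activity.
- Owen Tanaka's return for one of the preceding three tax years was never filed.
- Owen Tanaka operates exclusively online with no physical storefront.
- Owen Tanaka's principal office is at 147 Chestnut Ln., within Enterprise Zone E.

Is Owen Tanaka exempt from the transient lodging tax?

No — not exempt.

(a) nonprofit — fails.
(b) Schedule C activity — met.
(c) ≤ 16 employees — holds.
So (1) is not satisfied (F AND T AND T).
(2) ≥50% agricultural — fails.
(i) not (in enterprise zone) — fails.
(ii) >75% out-of-jur. sales — satisfied.
So (a) is satisfied (F OR T).
(i) has storefront — not satisfied.
(ii) veteran — not satisfied.
(b): F OR F → false.
(3): T AND F → false.
So Overall is not satisfied (F OR F OR F).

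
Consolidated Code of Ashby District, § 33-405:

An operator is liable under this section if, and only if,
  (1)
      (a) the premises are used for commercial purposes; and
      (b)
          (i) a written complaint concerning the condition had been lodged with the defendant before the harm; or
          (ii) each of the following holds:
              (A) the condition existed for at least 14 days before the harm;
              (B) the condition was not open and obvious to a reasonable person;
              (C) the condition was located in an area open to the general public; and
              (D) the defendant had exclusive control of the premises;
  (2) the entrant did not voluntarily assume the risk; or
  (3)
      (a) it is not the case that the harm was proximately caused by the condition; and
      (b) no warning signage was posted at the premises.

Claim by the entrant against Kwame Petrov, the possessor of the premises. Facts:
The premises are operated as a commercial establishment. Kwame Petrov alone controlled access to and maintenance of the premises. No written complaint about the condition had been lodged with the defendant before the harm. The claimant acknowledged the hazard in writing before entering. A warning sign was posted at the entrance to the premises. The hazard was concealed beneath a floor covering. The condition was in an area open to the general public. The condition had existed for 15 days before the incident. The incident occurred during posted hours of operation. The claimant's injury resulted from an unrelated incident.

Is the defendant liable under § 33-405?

(a) commercial use — satisfied.
(i) complaint lodged — not satisfied.
(A) condition ≥14 days old — met.
(B) not open/obvious — holds.
(C) public area — holds.
(D) exclusive control — met.
So (ii) is satisfied (T AND T AND T AND T).
(b) = F OR T = true.
(1): T AND T → true.
(2) no assumed risk — fails.
(a) not (proximate cause) — met.
(b) no signage posted — not satisfied.
(3): T AND F → false.
So Overall is satisfied (T OR F OR F).

Yes — liable.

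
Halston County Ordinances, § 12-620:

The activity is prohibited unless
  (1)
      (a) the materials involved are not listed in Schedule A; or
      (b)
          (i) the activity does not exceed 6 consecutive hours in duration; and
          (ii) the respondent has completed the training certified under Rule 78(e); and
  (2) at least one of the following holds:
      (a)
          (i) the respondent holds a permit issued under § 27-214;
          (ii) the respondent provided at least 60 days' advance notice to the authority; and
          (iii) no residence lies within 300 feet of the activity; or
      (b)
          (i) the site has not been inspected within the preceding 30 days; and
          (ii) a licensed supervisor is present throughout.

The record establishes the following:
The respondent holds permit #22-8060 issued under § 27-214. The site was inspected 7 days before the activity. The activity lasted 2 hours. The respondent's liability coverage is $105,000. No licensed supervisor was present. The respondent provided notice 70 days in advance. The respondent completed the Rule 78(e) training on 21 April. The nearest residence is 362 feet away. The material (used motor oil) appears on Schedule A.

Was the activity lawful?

(a) not (Schedule A material) — not met.
(i) ≤ 6 hrs duration — satisfied.
(ii) training certified — satisfied.
So (b) is satisfied (T AND T).
So (1) is satisfied (F OR T).
(i) holds permit — met.
(ii) ≥60 days' notice — holds.
(iii) no residence in 300 ft — met.
(a) = T AND T AND T = true.
(i) not (site inspected) — not satisfied.
(ii) supervisor present — fails.
(b) = F AND F = false.
(2): T OR F → true.
Overall: T AND T → true.

Yes — lawful.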